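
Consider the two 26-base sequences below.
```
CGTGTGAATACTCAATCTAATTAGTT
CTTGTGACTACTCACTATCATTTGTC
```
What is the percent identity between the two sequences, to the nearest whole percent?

Mismatches at positions 2, 8, 15, 17, 19, 23, 26 (1-based): 7 of 26.
Identical positions: 19/26 = 73.08% → 73%.

73%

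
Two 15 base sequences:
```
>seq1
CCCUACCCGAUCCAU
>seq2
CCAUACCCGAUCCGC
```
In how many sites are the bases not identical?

3

Comparing position by position, 3 sites differ: 3 (C/A), 14 (A/G), 15 (U/C).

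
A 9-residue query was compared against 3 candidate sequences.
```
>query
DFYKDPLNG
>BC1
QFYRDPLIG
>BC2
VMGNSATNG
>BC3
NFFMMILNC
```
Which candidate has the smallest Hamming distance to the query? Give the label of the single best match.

BC1 differs at 3 residues; BC2 differs at 7 residues; BC3 differs at 6 residues. The closest is BC1.

BC1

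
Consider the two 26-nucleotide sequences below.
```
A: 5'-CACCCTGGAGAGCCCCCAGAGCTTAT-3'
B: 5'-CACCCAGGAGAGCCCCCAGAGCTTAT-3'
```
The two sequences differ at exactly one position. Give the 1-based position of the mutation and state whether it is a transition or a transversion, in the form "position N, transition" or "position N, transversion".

The sequences differ only at position 6: T→A (pyrimidine→purine), a transversion.

position 6, transversion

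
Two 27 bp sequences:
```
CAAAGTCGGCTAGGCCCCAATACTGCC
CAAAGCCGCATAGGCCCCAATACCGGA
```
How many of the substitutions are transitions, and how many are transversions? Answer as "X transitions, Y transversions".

2 transitions, 4 transversions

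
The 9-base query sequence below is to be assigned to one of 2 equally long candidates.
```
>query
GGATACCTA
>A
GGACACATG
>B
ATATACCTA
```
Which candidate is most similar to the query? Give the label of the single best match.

B

A differs at 3 bases; B differs at 2 bases. The closest is B.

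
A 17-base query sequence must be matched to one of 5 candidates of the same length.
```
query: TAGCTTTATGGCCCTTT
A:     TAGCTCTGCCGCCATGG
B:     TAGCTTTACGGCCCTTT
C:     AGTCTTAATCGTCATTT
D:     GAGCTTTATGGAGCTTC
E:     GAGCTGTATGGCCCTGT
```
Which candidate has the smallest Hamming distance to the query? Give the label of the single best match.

Hamming distances to query — A: 7; B: 1; C: 7; D: 4; E: 3.
Smallest is B with 1 mismatch.

B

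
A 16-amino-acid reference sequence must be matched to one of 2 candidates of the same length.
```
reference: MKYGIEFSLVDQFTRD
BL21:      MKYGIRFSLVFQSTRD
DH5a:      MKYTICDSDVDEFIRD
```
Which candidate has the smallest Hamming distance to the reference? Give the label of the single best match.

BL21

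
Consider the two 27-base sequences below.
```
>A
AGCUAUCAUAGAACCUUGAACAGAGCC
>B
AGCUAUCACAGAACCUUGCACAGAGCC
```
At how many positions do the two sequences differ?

2

Comparing position by position, 2 positions differ: 9 (U/C), 19 (A/C).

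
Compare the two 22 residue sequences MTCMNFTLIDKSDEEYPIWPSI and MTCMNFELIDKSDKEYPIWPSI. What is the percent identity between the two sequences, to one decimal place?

90.9%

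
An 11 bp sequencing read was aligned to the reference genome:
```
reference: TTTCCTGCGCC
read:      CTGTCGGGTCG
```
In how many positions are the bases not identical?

Mismatches (1-based): position 1: T→C; position 3: T→G; position 4: C→T; position 6: T→G; position 8: C→G; position 9: G→T; position 11: C→G.

7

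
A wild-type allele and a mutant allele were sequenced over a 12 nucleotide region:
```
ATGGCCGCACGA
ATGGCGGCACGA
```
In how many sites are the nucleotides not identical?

1

Comparing position by position, 1 site differs: 6 (C/G).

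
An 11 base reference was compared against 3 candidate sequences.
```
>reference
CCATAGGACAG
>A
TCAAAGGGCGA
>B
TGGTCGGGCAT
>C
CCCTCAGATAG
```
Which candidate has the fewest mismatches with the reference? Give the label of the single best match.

A differs at 5 bases; B differs at 6 bases; C differs at 4 bases. The closest is C.

C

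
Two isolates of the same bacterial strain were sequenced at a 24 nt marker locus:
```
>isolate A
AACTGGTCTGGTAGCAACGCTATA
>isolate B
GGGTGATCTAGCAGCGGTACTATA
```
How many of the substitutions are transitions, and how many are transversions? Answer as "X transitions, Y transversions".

9 transitions, 1 transversion

Mismatches (1-based):
base 1: A→G (purine→purine, transition)
base 2: A→G (purine→purine, transition)
base 3: C→G (pyrimidine→purine, transversion)
base 6: G→A (purine→purine, transition)
base 10: G→A (purine→purine, transition)
base 12: T→C (pyrimidine→pyrimidine, transition)
base 16: A→G (purine→purine, transition)
base 17: A→G (purine→purine, transition)
base 18: C→T (pyrimidine→pyrimidine, transition)
base 19: G→A (purine→purine, transition)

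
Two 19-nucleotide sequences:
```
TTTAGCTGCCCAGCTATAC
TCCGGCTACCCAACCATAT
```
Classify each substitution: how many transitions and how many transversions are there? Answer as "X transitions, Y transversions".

Mismatches (1-based):
site 2: T→C (pyrimidine→pyrimidine, transition)
site 3: T→C (pyrimidine→pyrimidine, transition)
site 4: A→G (purine→purine, transition)
site 8: G→A (purine→purine, transition)
site 13: G→A (purine→purine, transition)
site 15: T→C (pyrimidine→pyrimidine, transition)
site 19: C→T (pyrimidine→pyrimidine, transition)

7 transitions, 0 transversions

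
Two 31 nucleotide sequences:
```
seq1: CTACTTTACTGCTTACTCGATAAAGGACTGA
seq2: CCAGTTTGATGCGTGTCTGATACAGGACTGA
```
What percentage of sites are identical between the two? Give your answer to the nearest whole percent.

Mismatches at positions 2, 4, 8, 9, 13, 15, 16, 17, 18, 23 (1-based): 10 of 31.
Identical positions: 21/31 = 67.74% → 68%.

68%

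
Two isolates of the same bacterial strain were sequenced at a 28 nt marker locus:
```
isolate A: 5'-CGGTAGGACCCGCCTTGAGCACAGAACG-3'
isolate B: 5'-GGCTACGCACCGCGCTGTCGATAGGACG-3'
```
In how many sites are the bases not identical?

12

Comparing position by position, 12 sites differ: 1 (C/G), 3 (G/C), 6 (G/C), 8 (A/C), 9 (C/A), 14 (C/G), 15 (T/C), 18 (A/T), 19 (G/C), 20 (C/G), 22 (C/T), 25 (A/G).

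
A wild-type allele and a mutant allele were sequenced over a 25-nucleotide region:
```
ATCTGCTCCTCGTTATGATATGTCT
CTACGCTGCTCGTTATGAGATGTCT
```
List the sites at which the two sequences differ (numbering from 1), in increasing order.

1, 3, 4, 8, 19

Scanning 1-based: 1: A/C; 3: C/A; 4: T/C; 8: C/G; 19: T/G.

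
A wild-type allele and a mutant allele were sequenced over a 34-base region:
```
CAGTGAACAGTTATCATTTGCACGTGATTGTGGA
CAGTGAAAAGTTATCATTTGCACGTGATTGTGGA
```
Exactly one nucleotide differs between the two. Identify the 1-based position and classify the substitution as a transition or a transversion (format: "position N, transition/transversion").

The sequences differ only at position 8: C→A (pyrimidine→purine), a transversion.

position 8, transversion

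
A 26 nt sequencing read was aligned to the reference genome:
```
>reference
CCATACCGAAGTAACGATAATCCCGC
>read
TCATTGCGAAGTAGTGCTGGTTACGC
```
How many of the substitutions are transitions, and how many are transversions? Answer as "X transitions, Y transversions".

Mismatches (1-based):
site 1: C→T (pyrimidine→pyrimidine, transition)
site 5: A→T (purine→pyrimidine, transversion)
site 6: C→G (pyrimidine→purine, transversion)
site 14: A→G (purine→purine, transition)
site 15: C→T (pyrimidine→pyrimidine, transition)
site 17: A→C (purine→pyrimidine, transversion)
site 19: A→G (purine→purine, transition)
site 20: A→G (purine→purine, transition)
site 22: C→T (pyrimidine→pyrimidine, transition)
site 23: C→A (pyrimidine→purine, transversion)

6 transitions, 4 transversions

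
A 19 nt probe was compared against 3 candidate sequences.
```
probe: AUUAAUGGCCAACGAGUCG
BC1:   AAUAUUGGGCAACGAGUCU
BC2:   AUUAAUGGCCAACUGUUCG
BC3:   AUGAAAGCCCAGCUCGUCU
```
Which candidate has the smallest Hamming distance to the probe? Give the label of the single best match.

Hamming distances to probe — BC1: 4; BC2: 3; BC3: 7.
Smallest is BC2 with 3 mismatches.

BC2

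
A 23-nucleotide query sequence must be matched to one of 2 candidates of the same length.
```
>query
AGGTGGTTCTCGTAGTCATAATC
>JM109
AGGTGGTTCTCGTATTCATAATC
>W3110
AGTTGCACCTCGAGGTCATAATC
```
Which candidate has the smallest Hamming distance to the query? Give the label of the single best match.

JM109 differs at 1 base; W3110 differs at 6 bases. The closest is JM109.

JM109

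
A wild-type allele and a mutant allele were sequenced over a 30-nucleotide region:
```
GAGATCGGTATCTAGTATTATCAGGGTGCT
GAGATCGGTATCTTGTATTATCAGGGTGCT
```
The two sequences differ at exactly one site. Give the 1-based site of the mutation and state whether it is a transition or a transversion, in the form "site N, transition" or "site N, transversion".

site 14, transversion

Site 14 changes A→T. A is a purine and T is a pyrimidine, so this is a transversion.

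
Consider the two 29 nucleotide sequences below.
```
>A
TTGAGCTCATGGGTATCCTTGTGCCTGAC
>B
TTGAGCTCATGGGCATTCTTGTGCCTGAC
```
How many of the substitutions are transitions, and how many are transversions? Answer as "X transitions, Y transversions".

Transitions (purine↔purine or pyrimidine↔pyrimidine): 14 T→C, 17 C→T.
Transversions (purine↔pyrimidine): none.

2 transitions, 0 transversions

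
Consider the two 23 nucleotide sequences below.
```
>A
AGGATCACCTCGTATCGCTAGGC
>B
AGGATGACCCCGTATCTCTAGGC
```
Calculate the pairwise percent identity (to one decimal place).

87.0%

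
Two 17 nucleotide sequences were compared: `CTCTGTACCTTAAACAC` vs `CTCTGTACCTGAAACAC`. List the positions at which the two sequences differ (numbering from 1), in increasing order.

Scanning 1-based: 11: T/G.

11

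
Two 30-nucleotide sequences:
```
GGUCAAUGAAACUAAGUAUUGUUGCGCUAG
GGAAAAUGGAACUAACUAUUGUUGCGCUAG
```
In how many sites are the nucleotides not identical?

The sequences differ at sites 3, 4, 9, 16 (1-based) — 4 in total.

4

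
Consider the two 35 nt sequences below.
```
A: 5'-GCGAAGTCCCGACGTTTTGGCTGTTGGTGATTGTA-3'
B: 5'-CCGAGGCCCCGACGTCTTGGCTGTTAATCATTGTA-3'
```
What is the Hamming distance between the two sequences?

Mismatches (1-based): base 1: G→C; base 5: A→G; base 7: T→C; base 16: T→C; base 26: G→A; base 27: G→A; base 29: G→C.

7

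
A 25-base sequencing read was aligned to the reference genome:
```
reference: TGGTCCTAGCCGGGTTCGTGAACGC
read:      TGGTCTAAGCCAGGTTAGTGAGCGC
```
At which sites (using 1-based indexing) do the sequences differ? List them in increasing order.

Scanning 1-based: 6: C/T; 7: T/A; 12: G/A; 17: C/A; 22: A/G.

6, 7, 12, 17, 22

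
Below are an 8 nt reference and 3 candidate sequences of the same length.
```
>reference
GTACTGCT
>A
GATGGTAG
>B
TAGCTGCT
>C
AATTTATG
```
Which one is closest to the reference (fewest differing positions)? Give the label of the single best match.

B

Hamming distances to reference — A: 7; B: 3; C: 7.
Smallest is B with 3 mismatches.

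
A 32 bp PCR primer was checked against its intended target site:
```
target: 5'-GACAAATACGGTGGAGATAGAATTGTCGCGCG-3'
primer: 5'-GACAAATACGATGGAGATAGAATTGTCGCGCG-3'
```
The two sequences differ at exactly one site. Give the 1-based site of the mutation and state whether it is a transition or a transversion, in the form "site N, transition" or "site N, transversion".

site 11, transition

The sequences differ only at site 11: G→A (purine→purine), a transition.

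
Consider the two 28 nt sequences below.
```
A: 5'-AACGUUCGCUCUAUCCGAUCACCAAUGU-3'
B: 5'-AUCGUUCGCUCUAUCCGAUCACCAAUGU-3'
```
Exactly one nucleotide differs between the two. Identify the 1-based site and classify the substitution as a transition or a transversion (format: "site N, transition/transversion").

site 2, transversion

Site 2 changes A→U. A is a purine and U is a pyrimidine, so this is a transversion.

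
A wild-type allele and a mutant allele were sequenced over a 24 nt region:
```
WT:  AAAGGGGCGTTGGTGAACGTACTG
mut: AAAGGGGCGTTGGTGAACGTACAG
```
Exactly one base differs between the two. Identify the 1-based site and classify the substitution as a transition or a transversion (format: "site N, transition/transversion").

Site 23 changes T→A. T is a pyrimidine and A is a purine, so this is a transversion.

site 23, transversion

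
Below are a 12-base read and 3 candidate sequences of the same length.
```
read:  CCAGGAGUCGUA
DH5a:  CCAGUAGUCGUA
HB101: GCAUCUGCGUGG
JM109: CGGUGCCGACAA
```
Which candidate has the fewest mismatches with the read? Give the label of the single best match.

DH5a

Hamming distances to read — DH5a: 1; HB101: 9; JM109: 9.
Smallest is DH5a with 1 mismatch.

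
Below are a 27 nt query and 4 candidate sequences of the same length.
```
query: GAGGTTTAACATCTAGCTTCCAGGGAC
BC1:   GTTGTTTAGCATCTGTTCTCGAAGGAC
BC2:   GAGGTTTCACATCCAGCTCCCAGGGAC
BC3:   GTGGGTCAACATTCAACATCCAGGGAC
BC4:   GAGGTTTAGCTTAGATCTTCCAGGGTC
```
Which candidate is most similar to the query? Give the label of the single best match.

BC2

BC1 differs at 9 positions; BC2 differs at 3 positions; BC3 differs at 7 positions; BC4 differs at 6 positions. The closest is BC2.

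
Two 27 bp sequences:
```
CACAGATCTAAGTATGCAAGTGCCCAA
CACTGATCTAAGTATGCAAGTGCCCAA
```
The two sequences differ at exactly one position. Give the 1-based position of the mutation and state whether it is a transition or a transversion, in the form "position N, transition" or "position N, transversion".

The sequences differ only at position 4: A→T (purine→pyrimidine), a transversion.

position 4, transversion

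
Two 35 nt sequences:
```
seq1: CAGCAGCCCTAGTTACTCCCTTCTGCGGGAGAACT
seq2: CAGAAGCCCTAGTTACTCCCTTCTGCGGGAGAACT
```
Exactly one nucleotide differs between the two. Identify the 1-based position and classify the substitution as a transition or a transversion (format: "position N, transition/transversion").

Position 4 changes C→A. C is a pyrimidine and A is a purine, so this is a transversion.

position 4, transversion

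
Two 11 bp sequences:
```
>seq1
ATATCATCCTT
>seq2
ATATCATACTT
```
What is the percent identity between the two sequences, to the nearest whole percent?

Mismatch at position 8 (1-based): 1 of 11.
Identical positions: 10/11 = 90.91% → 91%.

91%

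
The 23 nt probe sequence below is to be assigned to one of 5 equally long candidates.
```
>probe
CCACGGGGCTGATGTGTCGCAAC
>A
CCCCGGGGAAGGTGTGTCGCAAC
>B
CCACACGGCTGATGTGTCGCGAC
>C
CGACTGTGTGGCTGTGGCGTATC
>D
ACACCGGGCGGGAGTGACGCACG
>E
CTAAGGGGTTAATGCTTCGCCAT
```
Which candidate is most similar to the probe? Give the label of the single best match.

Hamming distances to probe — A: 4; B: 3; C: 9; D: 8; E: 8.
Smallest is B with 3 mismatches.

B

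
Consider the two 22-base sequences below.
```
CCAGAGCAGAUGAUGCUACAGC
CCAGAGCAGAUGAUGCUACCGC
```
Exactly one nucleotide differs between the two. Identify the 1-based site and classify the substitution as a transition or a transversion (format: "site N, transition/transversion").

site 20, transversion

The sequences differ only at site 20: A→C (purine→pyrimidine), a transversion.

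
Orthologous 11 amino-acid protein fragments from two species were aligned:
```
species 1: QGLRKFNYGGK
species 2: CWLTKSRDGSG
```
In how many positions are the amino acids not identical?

8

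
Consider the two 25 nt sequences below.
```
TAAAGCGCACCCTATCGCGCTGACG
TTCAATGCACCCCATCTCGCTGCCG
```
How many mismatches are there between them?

Comparing position by position, 7 positions differ: 2 (A/T), 3 (A/C), 5 (G/A), 6 (C/T), 13 (T/C), 17 (G/T), 23 (A/C).

7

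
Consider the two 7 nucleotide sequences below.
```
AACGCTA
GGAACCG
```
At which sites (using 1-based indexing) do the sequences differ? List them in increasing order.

1, 2, 3, 4, 6, 7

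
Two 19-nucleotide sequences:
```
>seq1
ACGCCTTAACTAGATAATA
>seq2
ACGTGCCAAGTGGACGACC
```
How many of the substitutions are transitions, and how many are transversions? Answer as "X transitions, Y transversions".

Mismatches (1-based):
position 4: C→T (pyrimidine→pyrimidine, transition)
position 5: C→G (pyrimidine→purine, transversion)
position 6: T→C (pyrimidine→pyrimidine, transition)
position 7: T→C (pyrimidine→pyrimidine, transition)
position 10: C→G (pyrimidine→purine, transversion)
position 12: A→G (purine→purine, transition)
position 15: T→C (pyrimidine→pyrimidine, transition)
position 16: A→G (purine→purine, transition)
position 18: T→C (pyrimidine→pyrimidine, transition)
position 19: A→C (purine→pyrimidine, transversion)

7 transitions, 3 transversions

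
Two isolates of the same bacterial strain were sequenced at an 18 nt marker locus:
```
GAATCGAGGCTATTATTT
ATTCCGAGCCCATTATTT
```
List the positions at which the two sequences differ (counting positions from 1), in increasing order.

1, 2, 3, 4, 9, 11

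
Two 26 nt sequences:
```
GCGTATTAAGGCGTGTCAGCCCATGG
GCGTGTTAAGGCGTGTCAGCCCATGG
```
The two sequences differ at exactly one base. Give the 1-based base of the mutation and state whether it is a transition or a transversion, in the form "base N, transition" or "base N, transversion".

The sequences differ only at base 5: A→G (purine→purine), a transition.

base 5, transition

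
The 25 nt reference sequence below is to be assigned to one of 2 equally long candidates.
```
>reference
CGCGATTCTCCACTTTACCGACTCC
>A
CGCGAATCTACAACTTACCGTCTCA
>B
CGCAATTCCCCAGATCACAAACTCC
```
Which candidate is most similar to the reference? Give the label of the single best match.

A

A differs at 6 bases; B differs at 7 bases. The closest is A.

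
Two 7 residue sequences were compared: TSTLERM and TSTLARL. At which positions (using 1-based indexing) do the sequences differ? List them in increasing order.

Scanning 1-based: 5: E/A; 7: M/L.

5, 7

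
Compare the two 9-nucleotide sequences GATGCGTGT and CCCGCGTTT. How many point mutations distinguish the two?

4

The sequences differ at positions 1, 2, 3, 8 (1-based) — 4 in total.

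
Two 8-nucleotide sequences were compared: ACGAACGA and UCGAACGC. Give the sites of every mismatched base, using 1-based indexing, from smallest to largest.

Differences at site 1 (A→U), site 8 (A→C).

1, 8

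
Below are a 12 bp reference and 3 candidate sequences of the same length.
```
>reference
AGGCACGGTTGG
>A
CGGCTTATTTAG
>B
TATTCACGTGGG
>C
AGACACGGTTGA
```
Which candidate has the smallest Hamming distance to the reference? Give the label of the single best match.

Hamming distances to reference — A: 6; B: 8; C: 2.
Smallest is C with 2 mismatches.

C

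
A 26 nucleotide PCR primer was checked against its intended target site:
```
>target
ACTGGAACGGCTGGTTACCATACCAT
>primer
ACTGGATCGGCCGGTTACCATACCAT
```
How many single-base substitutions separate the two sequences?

2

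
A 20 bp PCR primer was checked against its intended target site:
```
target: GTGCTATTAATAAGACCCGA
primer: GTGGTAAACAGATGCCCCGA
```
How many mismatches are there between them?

7

The sequences differ at bases 4, 7, 8, 9, 11, 13, 15 (1-based) — 7 in total.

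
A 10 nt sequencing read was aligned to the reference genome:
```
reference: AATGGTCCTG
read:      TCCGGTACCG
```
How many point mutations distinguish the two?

5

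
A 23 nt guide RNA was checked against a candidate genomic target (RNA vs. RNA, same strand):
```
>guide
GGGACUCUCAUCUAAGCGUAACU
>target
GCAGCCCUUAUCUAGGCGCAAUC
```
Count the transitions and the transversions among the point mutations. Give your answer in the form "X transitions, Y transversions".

Mismatches (1-based):
position 2: G→C (purine→pyrimidine, transversion)
position 3: G→A (purine→purine, transition)
position 4: A→G (purine→purine, transition)
position 6: U→C (pyrimidine→pyrimidine, transition)
position 9: C→U (pyrimidine→pyrimidine, transition)
position 15: A→G (purine→purine, transition)
position 19: U→C (pyrimidine→pyrimidine, transition)
position 22: C→U (pyrimidine→pyrimidine, transition)
position 23: U→C (pyrimidine→pyrimidine, transition)

8 transitions, 1 transversion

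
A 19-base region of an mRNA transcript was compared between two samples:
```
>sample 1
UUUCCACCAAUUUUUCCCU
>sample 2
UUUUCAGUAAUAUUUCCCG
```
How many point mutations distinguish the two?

5

Comparing position by position, 5 bases differ: 4 (C/U), 7 (C/G), 8 (C/U), 12 (U/A), 19 (U/G).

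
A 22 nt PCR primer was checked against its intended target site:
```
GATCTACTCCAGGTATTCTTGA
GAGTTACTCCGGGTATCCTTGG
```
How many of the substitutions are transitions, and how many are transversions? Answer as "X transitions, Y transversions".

4 transitions, 1 transversion

Transitions (purine↔purine or pyrimidine↔pyrimidine): 4 C→T, 11 A→G, 17 T→C, 22 A→G.
Transversions (purine↔pyrimidine): 3 T→G.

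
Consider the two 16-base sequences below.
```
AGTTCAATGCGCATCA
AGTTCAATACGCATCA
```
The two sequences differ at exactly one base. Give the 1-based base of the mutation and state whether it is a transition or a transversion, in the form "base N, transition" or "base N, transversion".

Base 9 changes G→A. G is a purine and A is a purine, so this is a transition.

base 9, transition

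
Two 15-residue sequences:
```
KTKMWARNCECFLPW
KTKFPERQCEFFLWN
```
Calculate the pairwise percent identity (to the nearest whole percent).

53%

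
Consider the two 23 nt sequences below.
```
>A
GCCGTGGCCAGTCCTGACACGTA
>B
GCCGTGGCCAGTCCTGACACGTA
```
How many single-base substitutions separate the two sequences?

0

The two sequences are identical at every position.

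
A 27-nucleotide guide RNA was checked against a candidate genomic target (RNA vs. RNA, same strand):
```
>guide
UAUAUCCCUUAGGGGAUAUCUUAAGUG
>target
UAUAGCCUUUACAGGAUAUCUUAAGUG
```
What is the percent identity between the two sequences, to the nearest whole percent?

Mismatches at positions 5, 8, 12, 13 (1-based): 4 of 27.
Identical positions: 23/27 = 85.19% → 85%.

85%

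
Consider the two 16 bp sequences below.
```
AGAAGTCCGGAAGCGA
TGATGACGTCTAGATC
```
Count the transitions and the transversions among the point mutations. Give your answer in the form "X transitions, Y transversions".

Transitions (purine↔purine or pyrimidine↔pyrimidine): none.
Transversions (purine↔pyrimidine): 1 A→T, 4 A→T, 6 T→A, 8 C→G, 9 G→T, 10 G→C, 11 A→T, 14 C→A, 15 G→T, 16 A→C.

0 transitions, 10 transversions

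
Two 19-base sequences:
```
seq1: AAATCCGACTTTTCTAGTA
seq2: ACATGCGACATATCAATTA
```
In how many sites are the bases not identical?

The sequences differ at sites 2, 5, 10, 12, 15, 17 (1-based) — 6 in total.

6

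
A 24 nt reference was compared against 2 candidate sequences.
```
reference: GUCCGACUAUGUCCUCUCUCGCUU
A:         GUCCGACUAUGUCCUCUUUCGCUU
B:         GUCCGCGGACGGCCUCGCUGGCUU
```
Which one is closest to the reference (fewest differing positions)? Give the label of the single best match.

A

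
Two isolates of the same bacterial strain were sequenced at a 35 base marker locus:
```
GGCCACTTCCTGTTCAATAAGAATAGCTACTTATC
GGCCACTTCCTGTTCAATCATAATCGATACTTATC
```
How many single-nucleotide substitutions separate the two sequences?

4

Comparing position by position, 4 positions differ: 19 (A/C), 21 (G/T), 25 (A/C), 27 (C/A).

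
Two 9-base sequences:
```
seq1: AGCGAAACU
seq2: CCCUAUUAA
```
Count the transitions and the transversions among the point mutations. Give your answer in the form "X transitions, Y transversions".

Mismatches (1-based):
site 1: A→C (purine→pyrimidine, transversion)
site 2: G→C (purine→pyrimidine, transversion)
site 4: G→U (purine→pyrimidine, transversion)
site 6: A→U (purine→pyrimidine, transversion)
site 7: A→U (purine→pyrimidine, transversion)
site 8: C→A (pyrimidine→purine, transversion)
site 9: U→A (pyrimidine→purine, transversion)

0 transitions, 7 transversions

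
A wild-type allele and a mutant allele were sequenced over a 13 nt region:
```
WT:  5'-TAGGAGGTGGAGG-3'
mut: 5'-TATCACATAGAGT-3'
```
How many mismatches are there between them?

Mismatches (1-based): base 3: G→T; base 4: G→C; base 6: G→C; base 7: G→A; base 9: G→A; base 13: G→T.

6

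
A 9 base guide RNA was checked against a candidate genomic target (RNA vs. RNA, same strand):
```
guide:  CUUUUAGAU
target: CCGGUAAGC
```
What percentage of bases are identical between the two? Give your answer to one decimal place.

33.3%

6 positions differ (2, 3, 4, 7, 8, 9), so 3 of 9 match: 3/9 = 33.33%.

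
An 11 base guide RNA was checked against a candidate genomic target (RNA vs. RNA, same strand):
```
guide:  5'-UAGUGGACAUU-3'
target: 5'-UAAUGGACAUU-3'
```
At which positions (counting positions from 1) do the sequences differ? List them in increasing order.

3

Scanning 1-based: 3: G/A.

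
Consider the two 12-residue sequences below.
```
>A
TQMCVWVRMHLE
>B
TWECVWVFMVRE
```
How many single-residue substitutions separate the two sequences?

The sequences differ at positions 2, 3, 8, 10, 11 (1-based) — 5 in total.

5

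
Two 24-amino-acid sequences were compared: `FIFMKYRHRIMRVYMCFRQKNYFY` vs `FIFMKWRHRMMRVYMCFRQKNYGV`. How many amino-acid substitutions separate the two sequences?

4

The sequences differ at positions 6, 10, 23, 24 (1-based) — 4 in total.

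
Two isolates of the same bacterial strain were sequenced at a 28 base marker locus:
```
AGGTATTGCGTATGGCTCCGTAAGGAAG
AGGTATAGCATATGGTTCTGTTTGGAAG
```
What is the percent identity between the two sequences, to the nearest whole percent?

79%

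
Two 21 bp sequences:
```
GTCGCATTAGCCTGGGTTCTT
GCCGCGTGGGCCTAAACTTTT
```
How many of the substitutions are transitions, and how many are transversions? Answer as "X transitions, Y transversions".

8 transitions, 1 transversion

Transitions (purine↔purine or pyrimidine↔pyrimidine): 2 T→C, 6 A→G, 9 A→G, 14 G→A, 15 G→A, 16 G→A, 17 T→C, 19 C→T.
Transversions (purine↔pyrimidine): 8 T→G.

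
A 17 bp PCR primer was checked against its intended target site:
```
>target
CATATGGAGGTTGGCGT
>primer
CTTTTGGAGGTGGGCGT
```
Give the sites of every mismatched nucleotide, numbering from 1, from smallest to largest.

2, 4, 12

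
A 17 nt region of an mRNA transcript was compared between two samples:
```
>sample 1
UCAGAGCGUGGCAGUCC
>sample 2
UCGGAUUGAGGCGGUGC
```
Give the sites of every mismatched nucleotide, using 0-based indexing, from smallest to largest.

2, 5, 6, 8, 12, 15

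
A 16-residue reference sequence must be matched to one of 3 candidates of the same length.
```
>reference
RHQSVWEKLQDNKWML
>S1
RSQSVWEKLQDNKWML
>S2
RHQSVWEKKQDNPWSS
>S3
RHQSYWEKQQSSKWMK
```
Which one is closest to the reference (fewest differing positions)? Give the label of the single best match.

S1

Hamming distances to reference — S1: 1; S2: 4; S3: 5.
Smallest is S1 with 1 mismatch.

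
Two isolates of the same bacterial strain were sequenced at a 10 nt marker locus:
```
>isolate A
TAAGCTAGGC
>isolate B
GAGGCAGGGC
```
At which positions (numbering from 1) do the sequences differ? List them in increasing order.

Scanning 1-based: 1: T/G; 3: A/G; 6: T/A; 7: A/G.

1, 3, 6, 7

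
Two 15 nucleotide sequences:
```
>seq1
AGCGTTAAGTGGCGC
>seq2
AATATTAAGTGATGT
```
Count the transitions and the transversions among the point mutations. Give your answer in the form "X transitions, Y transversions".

Mismatches (1-based):
site 2: G→A (purine→purine, transition)
site 3: C→T (pyrimidine→pyrimidine, transition)
site 4: G→A (purine→purine, transition)
site 12: G→A (purine→purine, transition)
site 13: C→T (pyrimidine→pyrimidine, transition)
site 15: C→T (pyrimidine→pyrimidine, transition)

6 transitions, 0 transversions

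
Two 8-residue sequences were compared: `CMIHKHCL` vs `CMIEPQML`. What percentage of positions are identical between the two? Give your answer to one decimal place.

Mismatches at positions 4, 5, 6, 7 (1-based): 4 of 8.
Identical positions: 4/8 = 50% → 50.0%.

50.0%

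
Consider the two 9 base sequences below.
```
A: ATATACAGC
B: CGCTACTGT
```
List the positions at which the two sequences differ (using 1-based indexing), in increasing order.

Differences at position 1 (A→C), position 2 (T→G), position 3 (A→C), position 7 (A→T), position 9 (C→T).

1, 2, 3, 7, 9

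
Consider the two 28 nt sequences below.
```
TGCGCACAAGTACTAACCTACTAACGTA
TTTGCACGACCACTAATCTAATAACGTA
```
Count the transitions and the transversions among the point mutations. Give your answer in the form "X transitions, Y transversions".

4 transitions, 3 transversions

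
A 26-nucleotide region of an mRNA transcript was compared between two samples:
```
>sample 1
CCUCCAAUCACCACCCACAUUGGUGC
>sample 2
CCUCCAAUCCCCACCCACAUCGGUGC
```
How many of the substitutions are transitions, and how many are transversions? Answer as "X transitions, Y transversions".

1 transition, 1 transversion

Transitions (purine↔purine or pyrimidine↔pyrimidine): 21 U→C.
Transversions (purine↔pyrimidine): 10 A→C.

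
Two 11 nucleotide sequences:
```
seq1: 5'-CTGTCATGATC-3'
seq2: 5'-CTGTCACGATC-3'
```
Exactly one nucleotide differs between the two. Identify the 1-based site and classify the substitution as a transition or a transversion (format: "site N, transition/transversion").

site 7, transition

The sequences differ only at site 7: T→C (pyrimidine→pyrimidine), a transition.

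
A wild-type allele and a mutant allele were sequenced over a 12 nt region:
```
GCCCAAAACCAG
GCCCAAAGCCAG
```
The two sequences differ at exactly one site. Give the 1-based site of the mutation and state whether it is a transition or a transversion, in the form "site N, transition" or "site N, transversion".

site 8, transition

Site 8 changes A→G. A is a purine and G is a purine, so this is a transition.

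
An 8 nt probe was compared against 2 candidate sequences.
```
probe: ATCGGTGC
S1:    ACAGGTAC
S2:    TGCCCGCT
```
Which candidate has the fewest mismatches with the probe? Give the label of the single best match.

Hamming distances to probe — S1: 3; S2: 7.
Smallest is S1 with 3 mismatches.

S1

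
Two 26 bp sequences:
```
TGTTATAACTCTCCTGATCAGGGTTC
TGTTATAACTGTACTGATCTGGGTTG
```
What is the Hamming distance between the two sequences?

4

Mismatches (1-based): site 11: C→G; site 13: C→A; site 20: A→T; site 26: C→G.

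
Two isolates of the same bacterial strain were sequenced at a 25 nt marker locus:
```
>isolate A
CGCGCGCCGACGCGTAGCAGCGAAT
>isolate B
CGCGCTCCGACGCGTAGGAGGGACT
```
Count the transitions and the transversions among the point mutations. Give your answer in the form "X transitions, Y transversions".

0 transitions, 4 transversions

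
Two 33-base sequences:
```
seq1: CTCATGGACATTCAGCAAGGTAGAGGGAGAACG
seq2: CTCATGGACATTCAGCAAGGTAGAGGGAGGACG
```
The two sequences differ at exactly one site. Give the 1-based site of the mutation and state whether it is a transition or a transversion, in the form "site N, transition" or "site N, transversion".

site 30, transition

The sequences differ only at site 30: A→G (purine→purine), a transition.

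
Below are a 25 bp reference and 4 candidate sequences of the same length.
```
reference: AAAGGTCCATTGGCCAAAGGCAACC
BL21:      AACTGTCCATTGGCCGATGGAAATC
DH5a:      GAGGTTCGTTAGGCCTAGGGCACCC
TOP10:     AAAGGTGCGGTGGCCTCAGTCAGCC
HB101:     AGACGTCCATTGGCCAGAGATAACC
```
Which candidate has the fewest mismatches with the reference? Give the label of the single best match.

HB101

BL21 differs at 6 bases; DH5a differs at 9 bases; TOP10 differs at 7 bases; HB101 differs at 5 bases. The closest is HB101.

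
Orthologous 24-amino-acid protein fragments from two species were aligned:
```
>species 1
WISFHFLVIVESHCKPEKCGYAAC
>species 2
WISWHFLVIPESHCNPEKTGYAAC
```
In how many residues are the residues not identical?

The sequences differ at residues 4, 10, 15, 19 (1-based) — 4 in total.

4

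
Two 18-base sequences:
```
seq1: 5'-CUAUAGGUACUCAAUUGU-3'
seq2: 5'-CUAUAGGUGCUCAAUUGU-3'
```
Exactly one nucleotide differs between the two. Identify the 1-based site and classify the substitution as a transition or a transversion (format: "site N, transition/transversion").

site 9, transition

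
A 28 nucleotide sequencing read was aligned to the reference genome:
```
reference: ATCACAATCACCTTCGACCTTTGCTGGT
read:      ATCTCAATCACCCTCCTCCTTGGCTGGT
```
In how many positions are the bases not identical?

Comparing position by position, 5 positions differ: 4 (A/T), 13 (T/C), 16 (G/C), 17 (A/T), 22 (T/G).

5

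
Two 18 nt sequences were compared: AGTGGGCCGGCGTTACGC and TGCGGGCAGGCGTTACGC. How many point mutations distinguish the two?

3

Comparing position by position, 3 positions differ: 1 (A/T), 3 (T/C), 8 (C/A).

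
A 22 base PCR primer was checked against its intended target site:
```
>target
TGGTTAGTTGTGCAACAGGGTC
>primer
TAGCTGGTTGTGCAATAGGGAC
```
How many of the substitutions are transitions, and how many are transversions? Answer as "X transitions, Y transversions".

Transitions (purine↔purine or pyrimidine↔pyrimidine): 2 G→A, 4 T→C, 6 A→G, 16 C→T.
Transversions (purine↔pyrimidine): 21 T→A.

4 transitions, 1 transversion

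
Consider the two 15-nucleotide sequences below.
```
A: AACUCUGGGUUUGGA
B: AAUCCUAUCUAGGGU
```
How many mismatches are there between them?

Comparing position by position, 8 bases differ: 3 (C/U), 4 (U/C), 7 (G/A), 8 (G/U), 9 (G/C), 11 (U/A), 12 (U/G), 15 (A/U).

8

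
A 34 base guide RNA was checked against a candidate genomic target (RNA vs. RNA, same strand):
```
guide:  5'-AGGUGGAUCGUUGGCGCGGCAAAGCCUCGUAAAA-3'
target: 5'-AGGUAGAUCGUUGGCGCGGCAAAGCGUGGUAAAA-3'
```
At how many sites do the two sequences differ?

3

The sequences differ at sites 5, 26, 28 (1-based) — 3 in total.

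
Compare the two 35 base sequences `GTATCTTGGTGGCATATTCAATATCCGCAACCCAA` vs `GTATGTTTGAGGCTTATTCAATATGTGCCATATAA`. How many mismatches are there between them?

The sequences differ at positions 5, 8, 10, 14, 25, 26, 29, 31, 32, 33 (1-based) — 10 in total.

10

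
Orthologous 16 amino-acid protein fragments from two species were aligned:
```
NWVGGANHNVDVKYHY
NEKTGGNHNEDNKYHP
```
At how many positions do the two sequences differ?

7

Mismatches (1-based): position 2: W→E; position 3: V→K; position 4: G→T; position 6: A→G; position 10: V→E; position 12: V→N; position 16: Y→P.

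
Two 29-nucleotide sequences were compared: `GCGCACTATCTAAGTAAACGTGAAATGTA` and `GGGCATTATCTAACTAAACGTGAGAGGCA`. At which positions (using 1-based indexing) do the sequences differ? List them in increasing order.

Scanning 1-based: 2: C/G; 6: C/T; 14: G/C; 24: A/G; 26: T/G; 28: T/C.

2, 6, 14, 24, 26, 28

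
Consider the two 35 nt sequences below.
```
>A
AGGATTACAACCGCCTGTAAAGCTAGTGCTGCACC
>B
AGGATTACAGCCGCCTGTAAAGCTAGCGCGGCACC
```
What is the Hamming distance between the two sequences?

Comparing position by position, 3 bases differ: 10 (A/G), 27 (T/C), 30 (T/G).

3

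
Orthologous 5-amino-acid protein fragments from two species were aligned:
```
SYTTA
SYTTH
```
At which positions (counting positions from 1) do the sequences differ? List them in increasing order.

5

Scanning 1-based: 5: A/H.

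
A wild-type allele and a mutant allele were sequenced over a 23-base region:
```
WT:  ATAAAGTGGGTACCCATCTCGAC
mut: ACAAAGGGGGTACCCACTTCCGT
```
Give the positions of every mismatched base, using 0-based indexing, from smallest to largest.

Scanning 0-based: 1: T/C; 6: T/G; 16: T/C; 17: C/T; 20: G/C; 21: A/G; 22: C/T.

1, 6, 16, 17, 20, 21, 22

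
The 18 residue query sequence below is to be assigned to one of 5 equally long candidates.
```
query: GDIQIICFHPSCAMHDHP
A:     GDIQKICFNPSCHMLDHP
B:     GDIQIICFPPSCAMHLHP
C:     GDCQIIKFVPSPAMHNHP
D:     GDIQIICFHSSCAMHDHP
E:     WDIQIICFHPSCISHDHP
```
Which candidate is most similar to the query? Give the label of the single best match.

A differs at 4 positions; B differs at 2 positions; C differs at 5 positions; D differs at 1 position; E differs at 3 positions. The closest is D.

D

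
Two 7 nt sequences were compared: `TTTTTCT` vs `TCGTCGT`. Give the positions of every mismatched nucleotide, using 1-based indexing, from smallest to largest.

2, 3, 5, 6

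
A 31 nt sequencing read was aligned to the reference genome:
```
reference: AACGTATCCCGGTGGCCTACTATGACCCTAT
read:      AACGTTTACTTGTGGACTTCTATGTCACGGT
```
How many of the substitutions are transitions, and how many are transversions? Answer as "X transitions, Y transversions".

Mismatches (1-based):
base 6: A→T (purine→pyrimidine, transversion)
base 8: C→A (pyrimidine→purine, transversion)
base 10: C→T (pyrimidine→pyrimidine, transition)
base 11: G→T (purine→pyrimidine, transversion)
base 16: C→A (pyrimidine→purine, transversion)
base 19: A→T (purine→pyrimidine, transversion)
base 25: A→T (purine→pyrimidine, transversion)
base 27: C→A (pyrimidine→purine, transversion)
base 29: T→G (pyrimidine→purine, transversion)
base 30: A→G (purine→purine, transition)

2 transitions, 8 transversions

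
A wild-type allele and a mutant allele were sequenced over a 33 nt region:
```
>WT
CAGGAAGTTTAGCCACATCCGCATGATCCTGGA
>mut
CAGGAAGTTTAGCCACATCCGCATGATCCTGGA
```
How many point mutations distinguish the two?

0

The two sequences are identical at every position.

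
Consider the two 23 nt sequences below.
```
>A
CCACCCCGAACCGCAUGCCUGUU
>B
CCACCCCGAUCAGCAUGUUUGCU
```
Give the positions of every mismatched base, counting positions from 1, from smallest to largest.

10, 12, 18, 19, 22

Differences at position 10 (A→U), position 12 (C→A), position 18 (C→U), position 19 (C→U), position 22 (U→C).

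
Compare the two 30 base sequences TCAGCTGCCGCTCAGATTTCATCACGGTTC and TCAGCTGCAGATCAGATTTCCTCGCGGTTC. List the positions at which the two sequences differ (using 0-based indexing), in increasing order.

Differences at position 8 (C→A), position 10 (C→A), position 20 (A→C), position 23 (A→G).

8, 10, 20, 23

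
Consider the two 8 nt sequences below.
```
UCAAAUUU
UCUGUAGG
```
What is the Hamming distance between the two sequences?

6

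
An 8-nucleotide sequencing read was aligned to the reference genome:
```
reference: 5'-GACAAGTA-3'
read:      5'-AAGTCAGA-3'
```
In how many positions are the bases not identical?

6

Comparing position by position, 6 positions differ: 1 (G/A), 3 (C/G), 4 (A/T), 5 (A/C), 6 (G/A), 7 (T/G).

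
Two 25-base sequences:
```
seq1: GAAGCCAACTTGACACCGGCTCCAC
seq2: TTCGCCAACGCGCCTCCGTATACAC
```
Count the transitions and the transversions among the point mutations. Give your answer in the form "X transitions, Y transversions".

Transitions (purine↔purine or pyrimidine↔pyrimidine): 11 T→C.
Transversions (purine↔pyrimidine): 1 G→T, 2 A→T, 3 A→C, 10 T→G, 13 A→C, 15 A→T, 19 G→T, 20 C→A, 22 C→A.

1 transition, 9 transversions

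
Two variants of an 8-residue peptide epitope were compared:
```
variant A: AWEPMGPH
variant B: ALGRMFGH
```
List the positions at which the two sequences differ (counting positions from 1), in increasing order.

Scanning 1-based: 2: W/L; 3: E/G; 4: P/R; 6: G/F; 7: P/G.

2, 3, 4, 6, 7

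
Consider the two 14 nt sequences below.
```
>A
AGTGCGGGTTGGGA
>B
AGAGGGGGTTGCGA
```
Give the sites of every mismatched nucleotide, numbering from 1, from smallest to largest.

3, 5, 12

Scanning 1-based: 3: T/A; 5: C/G; 12: G/C.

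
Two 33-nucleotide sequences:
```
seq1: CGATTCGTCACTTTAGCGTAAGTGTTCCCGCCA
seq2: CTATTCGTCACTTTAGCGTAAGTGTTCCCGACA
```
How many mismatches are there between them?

2

Comparing position by position, 2 bases differ: 2 (G/T), 31 (C/A).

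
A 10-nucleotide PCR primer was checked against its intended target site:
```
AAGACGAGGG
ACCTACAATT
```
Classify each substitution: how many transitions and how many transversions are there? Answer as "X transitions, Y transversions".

Transitions (purine↔purine or pyrimidine↔pyrimidine): 8 G→A.
Transversions (purine↔pyrimidine): 2 A→C, 3 G→C, 4 A→T, 5 C→A, 6 G→C, 9 G→T, 10 G→T.

1 transition, 7 transversions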